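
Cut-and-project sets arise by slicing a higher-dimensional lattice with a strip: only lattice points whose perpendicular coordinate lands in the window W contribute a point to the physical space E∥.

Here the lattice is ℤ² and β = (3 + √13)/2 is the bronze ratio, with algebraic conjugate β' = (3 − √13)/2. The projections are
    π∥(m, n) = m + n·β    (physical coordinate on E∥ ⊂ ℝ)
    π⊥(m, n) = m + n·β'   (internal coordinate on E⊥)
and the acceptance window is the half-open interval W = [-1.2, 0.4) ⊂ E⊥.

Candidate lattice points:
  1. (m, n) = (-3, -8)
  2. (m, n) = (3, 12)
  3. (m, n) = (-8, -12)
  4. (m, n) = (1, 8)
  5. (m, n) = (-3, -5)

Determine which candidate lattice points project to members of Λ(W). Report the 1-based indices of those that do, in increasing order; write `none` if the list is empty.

Compute β' = (3−√13)/2 = -0.30278, so π⊥(m,n) = m -0.30278·n.
candidate 1: (m,n)=(-3,-8) → π∥ = -3-8·β ≈ -29.42221, π⊥ = -3-8·β' ≈ -0.57779 ∈ [-1.2, 0.4) ⇒ IN Λ
candidate 2: (m,n)=(3,12) → π∥ = 3+12·β ≈ 42.63331, π⊥ = 3+12·β' ≈ -0.63331 ∈ [-1.2, 0.4) ⇒ IN Λ
candidate 3: (m,n)=(-8,-12) → π∥ = -8-12·β ≈ -47.63331, π⊥ = -8-12·β' ≈ -4.36669 ∉ [-1.2, 0.4) ⇒ out
candidate 4: (m,n)=(1,8) → π∥ = 1+8·β ≈ 27.42221, π⊥ = 1+8·β' ≈ -1.42221 ∉ [-1.2, 0.4) ⇒ out
candidate 5: (m,n)=(-3,-5) → π∥ = -3-5·β ≈ -19.51388, π⊥ = -3-5·β' ≈ -1.48612 ∉ [-1.2, 0.4) ⇒ out

1, 2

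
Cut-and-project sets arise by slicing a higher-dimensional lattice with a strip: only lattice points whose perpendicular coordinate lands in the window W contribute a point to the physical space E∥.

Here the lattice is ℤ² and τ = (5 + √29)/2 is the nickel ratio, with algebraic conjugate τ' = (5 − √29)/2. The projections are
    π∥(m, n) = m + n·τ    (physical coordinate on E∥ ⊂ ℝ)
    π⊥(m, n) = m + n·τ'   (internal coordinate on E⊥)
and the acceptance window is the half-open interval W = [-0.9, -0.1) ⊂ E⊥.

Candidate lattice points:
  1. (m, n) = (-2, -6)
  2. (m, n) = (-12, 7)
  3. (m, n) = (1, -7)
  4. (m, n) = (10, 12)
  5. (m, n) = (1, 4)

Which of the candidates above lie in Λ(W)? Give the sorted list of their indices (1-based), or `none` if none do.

Numerically τ ≈ 5.1926 and τ' = −1/τ ≈ -0.1926.
[1] lift (-2,-6): star map gives -0.8445; window check -0.9 ≤ -0.8445 < -0.1 is true → IN Λ
[2] lift (-12,7): star map gives -13.3481; window check -0.9 ≤ -13.3481 < -0.1 is false → out
[3] lift (1,-7): star map gives 2.3481; window check -0.9 ≤ 2.3481 < -0.1 is false → out
[4] lift (10,12): star map gives 7.6890; window check -0.9 ≤ 7.6890 < -0.1 is false → out
[5] lift (1,4): star map gives 0.2297; window check -0.9 ≤ 0.2297 < -0.1 is false → out

1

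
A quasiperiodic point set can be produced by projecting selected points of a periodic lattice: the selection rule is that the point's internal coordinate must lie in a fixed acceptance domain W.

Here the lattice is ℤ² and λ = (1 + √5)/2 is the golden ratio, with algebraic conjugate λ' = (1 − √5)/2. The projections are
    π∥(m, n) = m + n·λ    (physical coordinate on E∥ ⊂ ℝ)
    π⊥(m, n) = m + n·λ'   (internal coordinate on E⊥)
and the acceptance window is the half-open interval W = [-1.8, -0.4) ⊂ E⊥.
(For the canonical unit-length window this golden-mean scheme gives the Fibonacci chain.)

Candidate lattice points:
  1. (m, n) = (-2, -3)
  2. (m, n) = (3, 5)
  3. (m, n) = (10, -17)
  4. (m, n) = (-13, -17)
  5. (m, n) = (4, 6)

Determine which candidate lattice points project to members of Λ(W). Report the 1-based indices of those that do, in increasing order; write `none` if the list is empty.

λ' = (1−√5)/2 ≈ -0.618034.
#1 (-2,-3): internal coord -2 + (-3)·λ' = -0.145898; -0.145898 ∉ [-1.8, -0.4) → out
#2 (3,5): internal coord 3 + (5)·λ' = -0.090170; -0.090170 ∉ [-1.8, -0.4) → out
#3 (10,-17): internal coord 10 + (-17)·λ' = +20.506578; +20.506578 ∉ [-1.8, -0.4) → out
#4 (-13,-17): internal coord -13 + (-17)·λ' = -2.493422; -2.493422 ∉ [-1.8, -0.4) → out
#5 (4,6): internal coord 4 + (6)·λ' = +0.291796; +0.291796 ∉ [-1.8, -0.4) → out

none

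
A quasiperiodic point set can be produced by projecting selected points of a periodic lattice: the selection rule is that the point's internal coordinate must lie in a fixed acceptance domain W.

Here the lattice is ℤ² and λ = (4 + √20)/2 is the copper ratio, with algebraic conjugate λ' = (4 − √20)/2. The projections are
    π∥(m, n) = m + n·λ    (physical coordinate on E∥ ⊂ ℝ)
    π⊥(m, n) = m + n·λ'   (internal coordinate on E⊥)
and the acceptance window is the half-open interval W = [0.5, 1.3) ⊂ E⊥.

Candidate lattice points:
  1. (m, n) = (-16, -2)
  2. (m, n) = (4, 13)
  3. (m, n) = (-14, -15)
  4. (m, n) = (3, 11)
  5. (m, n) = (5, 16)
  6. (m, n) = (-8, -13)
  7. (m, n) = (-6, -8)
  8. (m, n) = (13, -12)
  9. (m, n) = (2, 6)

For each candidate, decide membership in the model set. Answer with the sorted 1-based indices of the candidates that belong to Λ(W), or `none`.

2, 5, 9

λ' = (4−√20)/2 ≈ -0.23607.
[1] lift (-16,-2): star map gives -15.52786; window check 0.5 ≤ -15.52786 < 1.3 is false → out
[2] lift (4,13): star map gives 0.93112; window check 0.5 ≤ 0.93112 < 1.3 is true → IN Λ
[3] lift (-14,-15): star map gives -10.45898; window check 0.5 ≤ -10.45898 < 1.3 is false → out
[4] lift (3,11): star map gives 0.40325; window check 0.5 ≤ 0.40325 < 1.3 is false → out
[5] lift (5,16): star map gives 1.22291; window check 0.5 ≤ 1.22291 < 1.3 is true → IN Λ
[6] lift (-8,-13): star map gives -4.93112; window check 0.5 ≤ -4.93112 < 1.3 is false → out
[7] lift (-6,-8): star map gives -4.11146; window check 0.5 ≤ -4.11146 < 1.3 is false → out
[8] lift (13,-12): star map gives 15.83282; window check 0.5 ≤ 15.83282 < 1.3 is false → out
[9] lift (2,6): star map gives 0.58359; window check 0.5 ≤ 0.58359 < 1.3 is true → IN Λ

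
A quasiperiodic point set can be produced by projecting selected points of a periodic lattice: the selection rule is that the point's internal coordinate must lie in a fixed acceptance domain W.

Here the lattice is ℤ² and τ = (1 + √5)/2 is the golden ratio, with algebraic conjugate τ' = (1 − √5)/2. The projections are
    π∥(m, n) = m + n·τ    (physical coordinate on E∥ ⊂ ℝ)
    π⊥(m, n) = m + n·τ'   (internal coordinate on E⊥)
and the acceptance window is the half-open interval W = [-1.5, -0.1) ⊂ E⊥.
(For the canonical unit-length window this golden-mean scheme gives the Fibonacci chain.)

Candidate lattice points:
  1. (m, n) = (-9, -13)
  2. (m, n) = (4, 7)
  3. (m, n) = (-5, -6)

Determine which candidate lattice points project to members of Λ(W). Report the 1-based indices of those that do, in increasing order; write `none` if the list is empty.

τ' = (1−√5)/2 ≈ -0.61803.
#1 (-9,-13): internal coord -9 + (-13)·τ' = -0.96556; -0.96556 ∈ [-1.5, -0.1) → IN Λ
#2 (4,7): internal coord 4 + (7)·τ' = -0.32624; -0.32624 ∈ [-1.5, -0.1) → IN Λ
#3 (-5,-6): internal coord -5 + (-6)·τ' = -1.29180; -1.29180 ∈ [-1.5, -0.1) → IN Λ

1, 2, 3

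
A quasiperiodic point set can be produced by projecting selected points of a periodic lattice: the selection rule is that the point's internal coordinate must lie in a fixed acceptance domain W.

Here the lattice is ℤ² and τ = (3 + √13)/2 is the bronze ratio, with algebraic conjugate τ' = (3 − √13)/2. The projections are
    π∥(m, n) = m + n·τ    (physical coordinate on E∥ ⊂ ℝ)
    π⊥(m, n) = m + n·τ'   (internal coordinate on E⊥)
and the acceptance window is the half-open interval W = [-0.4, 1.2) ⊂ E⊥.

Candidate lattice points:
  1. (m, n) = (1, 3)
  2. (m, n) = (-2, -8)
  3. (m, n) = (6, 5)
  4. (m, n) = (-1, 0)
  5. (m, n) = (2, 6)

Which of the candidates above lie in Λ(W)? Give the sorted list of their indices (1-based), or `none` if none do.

τ' = (3−√13)/2 ≈ -0.30278.
[1] lift (1,3): star map gives 0.09167; window check -0.4 ≤ 0.09167 < 1.2 is true → IN Λ
[2] lift (-2,-8): star map gives 0.42221; window check -0.4 ≤ 0.42221 < 1.2 is true → IN Λ
[3] lift (6,5): star map gives 4.48612; window check -0.4 ≤ 4.48612 < 1.2 is false → out
[4] lift (-1,0): star map gives -1.00000; window check -0.4 ≤ -1.00000 < 1.2 is false → out
[5] lift (2,6): star map gives 0.18335; window check -0.4 ≤ 0.18335 < 1.2 is true → IN Λ

1, 2, 5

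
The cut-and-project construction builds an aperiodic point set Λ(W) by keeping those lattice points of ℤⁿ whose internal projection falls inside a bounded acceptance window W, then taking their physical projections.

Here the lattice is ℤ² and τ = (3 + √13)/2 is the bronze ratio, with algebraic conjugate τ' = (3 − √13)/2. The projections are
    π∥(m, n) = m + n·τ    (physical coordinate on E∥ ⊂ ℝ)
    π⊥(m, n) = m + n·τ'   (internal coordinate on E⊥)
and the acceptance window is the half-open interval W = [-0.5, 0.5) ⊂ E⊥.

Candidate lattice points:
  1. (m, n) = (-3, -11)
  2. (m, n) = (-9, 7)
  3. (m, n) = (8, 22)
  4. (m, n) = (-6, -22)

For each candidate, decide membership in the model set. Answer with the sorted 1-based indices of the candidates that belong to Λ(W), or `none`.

Compute τ' = (3−√13)/2 = -0.30278, so π⊥(m,n) = m -0.30278·n.
candidate 1: (m,n)=(-3,-11) → π∥ = -3-11·τ ≈ -39.33053, π⊥ = -3-11·τ' ≈ 0.33053 ∈ [-0.5, 0.5) ⇒ IN Λ
candidate 2: (m,n)=(-9,7) → π∥ = -9+7·τ ≈ 14.11943, π⊥ = -9+7·τ' ≈ -11.11943 ∉ [-0.5, 0.5) ⇒ out
candidate 3: (m,n)=(8,22) → π∥ = 8+22·τ ≈ 80.66106, π⊥ = 8+22·τ' ≈ 1.33894 ∉ [-0.5, 0.5) ⇒ out
candidate 4: (m,n)=(-6,-22) → π∥ = -6-22·τ ≈ -78.66106, π⊥ = -6-22·τ' ≈ 0.66106 ∉ [-0.5, 0.5) ⇒ out

1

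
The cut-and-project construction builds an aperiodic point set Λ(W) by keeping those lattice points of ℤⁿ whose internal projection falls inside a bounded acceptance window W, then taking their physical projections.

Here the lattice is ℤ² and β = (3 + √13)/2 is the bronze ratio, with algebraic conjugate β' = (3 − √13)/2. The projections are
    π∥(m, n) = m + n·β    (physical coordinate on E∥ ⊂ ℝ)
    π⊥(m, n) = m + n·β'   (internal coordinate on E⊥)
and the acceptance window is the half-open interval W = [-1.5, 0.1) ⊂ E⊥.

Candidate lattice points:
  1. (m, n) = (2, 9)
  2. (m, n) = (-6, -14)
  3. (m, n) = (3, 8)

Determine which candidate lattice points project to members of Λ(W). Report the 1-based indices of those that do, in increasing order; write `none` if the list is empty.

β' = (3−√13)/2 ≈ -0.302776.
candidate 1: (m,n)=(2,9) → π∥ = 2+9·β ≈ 31.724981, π⊥ = 2+9·β' ≈ -0.724981 ∈ [-1.5, 0.1) ⇒ IN Λ
candidate 2: (m,n)=(-6,-14) → π∥ = -6-14·β ≈ -52.238859, π⊥ = -6-14·β' ≈ -1.761141 ∉ [-1.5, 0.1) ⇒ out
candidate 3: (m,n)=(3,8) → π∥ = 3+8·β ≈ 29.422205, π⊥ = 3+8·β' ≈ 0.577795 ∉ [-1.5, 0.1) ⇒ out

1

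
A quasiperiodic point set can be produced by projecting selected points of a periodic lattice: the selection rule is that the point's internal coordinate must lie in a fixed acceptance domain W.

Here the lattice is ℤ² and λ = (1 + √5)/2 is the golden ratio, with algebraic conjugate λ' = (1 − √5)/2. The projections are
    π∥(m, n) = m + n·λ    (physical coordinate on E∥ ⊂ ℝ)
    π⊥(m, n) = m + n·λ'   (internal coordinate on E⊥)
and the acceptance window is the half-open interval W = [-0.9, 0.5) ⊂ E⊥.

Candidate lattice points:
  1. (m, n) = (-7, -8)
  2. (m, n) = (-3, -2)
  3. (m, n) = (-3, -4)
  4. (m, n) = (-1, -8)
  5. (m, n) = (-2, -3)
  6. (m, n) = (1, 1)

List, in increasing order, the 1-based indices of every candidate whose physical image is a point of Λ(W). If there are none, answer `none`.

3, 5, 6

Compute λ' = (1−√5)/2 = -0.61803, so π⊥(m,n) = m -0.61803·n.
candidate 1: (m,n)=(-7,-8) → π∥ = -7-8·λ ≈ -19.94427, π⊥ = -7-8·λ' ≈ -2.05573 ∉ [-0.9, 0.5) ⇒ out
candidate 2: (m,n)=(-3,-2) → π∥ = -3-2·λ ≈ -6.23607, π⊥ = -3-2·λ' ≈ -1.76393 ∉ [-0.9, 0.5) ⇒ out
candidate 3: (m,n)=(-3,-4) → π∥ = -3-4·λ ≈ -9.47214, π⊥ = -3-4·λ' ≈ -0.52786 ∈ [-0.9, 0.5) ⇒ IN Λ
candidate 4: (m,n)=(-1,-8) → π∥ = -1-8·λ ≈ -13.94427, π⊥ = -1-8·λ' ≈ 3.94427 ∉ [-0.9, 0.5) ⇒ out
candidate 5: (m,n)=(-2,-3) → π∥ = -2-3·λ ≈ -6.85410, π⊥ = -2-3·λ' ≈ -0.14590 ∈ [-0.9, 0.5) ⇒ IN Λ
candidate 6: (m,n)=(1,1) → π∥ = 1+1·λ ≈ 2.61803, π⊥ = 1+1·λ' ≈ 0.38197 ∈ [-0.9, 0.5) ⇒ IN Λ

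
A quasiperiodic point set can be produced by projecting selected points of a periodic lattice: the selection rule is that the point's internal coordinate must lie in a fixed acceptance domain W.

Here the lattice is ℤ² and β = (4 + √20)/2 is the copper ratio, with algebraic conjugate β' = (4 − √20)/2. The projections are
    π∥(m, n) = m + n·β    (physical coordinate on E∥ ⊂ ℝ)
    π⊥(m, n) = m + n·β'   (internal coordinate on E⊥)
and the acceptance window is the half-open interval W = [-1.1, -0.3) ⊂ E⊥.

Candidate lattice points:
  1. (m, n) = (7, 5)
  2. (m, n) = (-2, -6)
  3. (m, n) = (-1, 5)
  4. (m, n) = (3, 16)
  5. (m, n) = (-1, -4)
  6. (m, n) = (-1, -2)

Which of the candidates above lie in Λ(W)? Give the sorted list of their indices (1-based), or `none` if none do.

Numerically β ≈ 4.2361 and β' = −1/β ≈ -0.2361.
[1] lift (7,5): star map gives 5.8197; window check -1.1 ≤ 5.8197 < -0.3 is false → out
[2] lift (-2,-6): star map gives -0.5836; window check -1.1 ≤ -0.5836 < -0.3 is true → IN Λ
[3] lift (-1,5): star map gives -2.1803; window check -1.1 ≤ -2.1803 < -0.3 is false → out
[4] lift (3,16): star map gives -0.7771; window check -1.1 ≤ -0.7771 < -0.3 is true → IN Λ
[5] lift (-1,-4): star map gives -0.0557; window check -1.1 ≤ -0.0557 < -0.3 is false → out
[6] lift (-1,-2): star map gives -0.5279; window check -1.1 ≤ -0.5279 < -0.3 is true → IN Λ

2, 4, 6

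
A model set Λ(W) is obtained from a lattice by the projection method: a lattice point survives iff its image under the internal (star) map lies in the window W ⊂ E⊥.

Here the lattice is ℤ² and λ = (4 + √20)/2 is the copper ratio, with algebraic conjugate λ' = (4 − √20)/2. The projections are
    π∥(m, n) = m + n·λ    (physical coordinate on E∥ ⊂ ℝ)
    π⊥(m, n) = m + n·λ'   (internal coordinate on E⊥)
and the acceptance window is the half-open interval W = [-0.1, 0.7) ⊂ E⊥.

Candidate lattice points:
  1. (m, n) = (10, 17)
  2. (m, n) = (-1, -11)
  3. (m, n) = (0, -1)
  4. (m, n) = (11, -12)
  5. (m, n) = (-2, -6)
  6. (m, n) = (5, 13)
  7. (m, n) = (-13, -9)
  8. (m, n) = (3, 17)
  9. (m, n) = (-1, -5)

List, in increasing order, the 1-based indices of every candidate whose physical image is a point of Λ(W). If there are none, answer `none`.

λ' = (4−√20)/2 ≈ -0.2361.
[1] lift (10,17): star map gives 5.9868; window check -0.1 ≤ 5.9868 < 0.7 is false → out
[2] lift (-1,-11): star map gives 1.5967; window check -0.1 ≤ 1.5967 < 0.7 is false → out
[3] lift (0,-1): star map gives 0.2361; window check -0.1 ≤ 0.2361 < 0.7 is true → IN Λ
[4] lift (11,-12): star map gives 13.8328; window check -0.1 ≤ 13.8328 < 0.7 is false → out
[5] lift (-2,-6): star map gives -0.5836; window check -0.1 ≤ -0.5836 < 0.7 is false → out
[6] lift (5,13): star map gives 1.9311; window check -0.1 ≤ 1.9311 < 0.7 is false → out
[7] lift (-13,-9): star map gives -10.8754; window check -0.1 ≤ -10.8754 < 0.7 is false → out
[8] lift (3,17): star map gives -1.0132; window check -0.1 ≤ -1.0132 < 0.7 is false → out
[9] lift (-1,-5): star map gives 0.1803; window check -0.1 ≤ 0.1803 < 0.7 is true → IN Λ

3, 9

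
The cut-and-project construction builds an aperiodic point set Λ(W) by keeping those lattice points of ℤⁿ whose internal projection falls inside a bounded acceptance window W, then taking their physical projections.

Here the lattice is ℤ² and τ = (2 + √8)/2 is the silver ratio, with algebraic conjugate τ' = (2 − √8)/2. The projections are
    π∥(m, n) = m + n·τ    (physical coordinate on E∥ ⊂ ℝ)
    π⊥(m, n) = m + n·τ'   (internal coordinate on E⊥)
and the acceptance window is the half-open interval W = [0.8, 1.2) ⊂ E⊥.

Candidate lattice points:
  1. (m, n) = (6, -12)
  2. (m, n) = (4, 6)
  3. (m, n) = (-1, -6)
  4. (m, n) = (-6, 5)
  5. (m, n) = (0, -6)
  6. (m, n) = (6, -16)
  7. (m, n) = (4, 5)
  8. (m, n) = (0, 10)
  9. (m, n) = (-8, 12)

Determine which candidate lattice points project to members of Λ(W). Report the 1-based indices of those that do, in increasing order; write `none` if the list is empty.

none

τ' = (2−√8)/2 ≈ -0.4142.
[1] lift (6,-12): star map gives 10.9706; window check 0.8 ≤ 10.9706 < 1.2 is false → out
[2] lift (4,6): star map gives 1.5147; window check 0.8 ≤ 1.5147 < 1.2 is false → out
[3] lift (-1,-6): star map gives 1.4853; window check 0.8 ≤ 1.4853 < 1.2 is false → out
[4] lift (-6,5): star map gives -8.0711; window check 0.8 ≤ -8.0711 < 1.2 is false → out
[5] lift (0,-6): star map gives 2.4853; window check 0.8 ≤ 2.4853 < 1.2 is false → out
[6] lift (6,-16): star map gives 12.6274; window check 0.8 ≤ 12.6274 < 1.2 is false → out
[7] lift (4,5): star map gives 1.9289; window check 0.8 ≤ 1.9289 < 1.2 is false → out
[8] lift (0,10): star map gives -4.1421; window check 0.8 ≤ -4.1421 < 1.2 is false → out
[9] lift (-8,12): star map gives -12.9706; window check 0.8 ≤ -12.9706 < 1.2 is false → out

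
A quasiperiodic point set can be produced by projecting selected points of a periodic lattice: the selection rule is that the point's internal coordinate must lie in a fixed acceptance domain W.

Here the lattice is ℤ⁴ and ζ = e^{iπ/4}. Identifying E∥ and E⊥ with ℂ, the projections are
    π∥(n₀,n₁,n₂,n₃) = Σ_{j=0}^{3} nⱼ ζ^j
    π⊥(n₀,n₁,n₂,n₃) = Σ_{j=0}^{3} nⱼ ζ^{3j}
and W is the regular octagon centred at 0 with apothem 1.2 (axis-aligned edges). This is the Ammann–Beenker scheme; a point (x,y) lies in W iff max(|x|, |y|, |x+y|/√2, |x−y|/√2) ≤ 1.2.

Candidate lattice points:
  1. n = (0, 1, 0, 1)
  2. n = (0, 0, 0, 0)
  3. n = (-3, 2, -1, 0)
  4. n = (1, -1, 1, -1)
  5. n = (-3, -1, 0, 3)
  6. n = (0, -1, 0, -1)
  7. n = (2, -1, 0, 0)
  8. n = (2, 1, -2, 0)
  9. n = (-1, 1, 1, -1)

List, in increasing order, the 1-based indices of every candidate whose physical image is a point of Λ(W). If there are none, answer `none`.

2

Internal map: ζ^{3j} for j=0..3 gives (1,0), (−√2/2,√2/2), (0,−1), (√2/2,√2/2).
#1 (0, 1, 0, 1): internal (0.000000, 1.414214); octagon support 1.414214 vs apothem 1.2 → ∉ W
#2 (0, 0, 0, 0): internal (0.000000, 0.000000); octagon support 0.000000 vs apothem 1.2 → ∈ W
#3 (-3, 2, -1, 0): internal (-4.414214, 2.414214); octagon support 4.828427 vs apothem 1.2 → ∉ W
#4 (1, -1, 1, -1): internal (1.000000, -2.414214); octagon support 2.414214 vs apothem 1.2 → ∉ W
#5 (-3, -1, 0, 3): internal (-0.171573, 1.414214); octagon support 1.414214 vs apothem 1.2 → ∉ W
#6 (0, -1, 0, -1): internal (0.000000, -1.414214); octagon support 1.414214 vs apothem 1.2 → ∉ W
#7 (2, -1, 0, 0): internal (2.707107, -0.707107); octagon support 2.707107 vs apothem 1.2 → ∉ W
#8 (2, 1, -2, 0): internal (1.292893, 2.707107); octagon support 2.828427 vs apothem 1.2 → ∉ W
#9 (-1, 1, 1, -1): internal (-2.414214, -1.000000); octagon support 2.414214 vs apothem 1.2 → ∉ W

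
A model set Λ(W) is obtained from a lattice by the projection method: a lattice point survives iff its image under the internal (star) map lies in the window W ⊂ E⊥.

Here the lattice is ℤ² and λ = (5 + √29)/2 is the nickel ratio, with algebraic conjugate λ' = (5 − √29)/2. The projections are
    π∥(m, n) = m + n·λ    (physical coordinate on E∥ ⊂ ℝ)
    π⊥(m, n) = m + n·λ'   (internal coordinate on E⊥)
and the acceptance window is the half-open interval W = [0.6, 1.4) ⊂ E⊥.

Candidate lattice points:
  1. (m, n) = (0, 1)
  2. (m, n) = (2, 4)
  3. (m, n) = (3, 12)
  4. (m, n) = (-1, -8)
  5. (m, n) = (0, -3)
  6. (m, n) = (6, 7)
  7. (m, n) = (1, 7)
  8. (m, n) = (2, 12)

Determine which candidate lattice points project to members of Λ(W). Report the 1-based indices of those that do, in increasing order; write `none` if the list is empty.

λ' = (5−√29)/2 ≈ -0.1926.
#1 (0,1): internal coord 0 + (1)·λ' = -0.1926; -0.1926 ∉ [0.6, 1.4) → out
#2 (2,4): internal coord 2 + (4)·λ' = +1.2297; +1.2297 ∈ [0.6, 1.4) → IN Λ
#3 (3,12): internal coord 3 + (12)·λ' = +0.6890; +0.6890 ∈ [0.6, 1.4) → IN Λ
#4 (-1,-8): internal coord -1 + (-8)·λ' = +0.5407; +0.5407 ∉ [0.6, 1.4) → out
#5 (0,-3): internal coord 0 + (-3)·λ' = +0.5777; +0.5777 ∉ [0.6, 1.4) → out
#6 (6,7): internal coord 6 + (7)·λ' = +4.6519; +4.6519 ∉ [0.6, 1.4) → out
#7 (1,7): internal coord 1 + (7)·λ' = -0.3481; -0.3481 ∉ [0.6, 1.4) → out
#8 (2,12): internal coord 2 + (12)·λ' = -0.3110; -0.3110 ∉ [0.6, 1.4) → out

2, 3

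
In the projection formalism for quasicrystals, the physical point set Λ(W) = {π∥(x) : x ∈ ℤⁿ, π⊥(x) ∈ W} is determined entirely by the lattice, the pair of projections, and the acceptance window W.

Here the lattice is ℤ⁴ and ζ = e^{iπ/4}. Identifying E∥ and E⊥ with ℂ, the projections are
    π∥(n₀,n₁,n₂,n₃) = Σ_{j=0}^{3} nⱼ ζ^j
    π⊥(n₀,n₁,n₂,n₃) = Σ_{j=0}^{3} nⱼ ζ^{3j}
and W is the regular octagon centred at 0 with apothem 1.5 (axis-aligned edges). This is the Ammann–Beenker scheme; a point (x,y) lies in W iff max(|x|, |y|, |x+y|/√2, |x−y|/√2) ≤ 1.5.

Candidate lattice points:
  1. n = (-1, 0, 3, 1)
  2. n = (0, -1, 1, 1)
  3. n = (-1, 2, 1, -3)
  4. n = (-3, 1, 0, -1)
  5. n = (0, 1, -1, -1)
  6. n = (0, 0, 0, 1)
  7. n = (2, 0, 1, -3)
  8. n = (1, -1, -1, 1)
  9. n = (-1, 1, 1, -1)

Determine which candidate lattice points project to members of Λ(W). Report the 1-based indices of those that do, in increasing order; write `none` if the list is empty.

Internal map: ζ^{3j} for j=0..3 gives (1,0), (−√2/2,√2/2), (0,−1), (√2/2,√2/2).
#1 (-1, 0, 3, 1): internal (-0.292893, -2.292893); octagon support 2.292893 vs apothem 1.5 → ∉ W
#2 (0, -1, 1, 1): internal (1.414214, -1.000000); octagon support 1.707107 vs apothem 1.5 → ∉ W
#3 (-1, 2, 1, -3): internal (-4.535534, -1.707107); octagon support 4.535534 vs apothem 1.5 → ∉ W
#4 (-3, 1, 0, -1): internal (-4.414214, 0.000000); octagon support 4.414214 vs apothem 1.5 → ∉ W
#5 (0, 1, -1, -1): internal (-1.414214, 1.000000); octagon support 1.707107 vs apothem 1.5 → ∉ W
#6 (0, 0, 0, 1): internal (0.707107, 0.707107); octagon support 1.000000 vs apothem 1.5 → ∈ W
#7 (2, 0, 1, -3): internal (-0.121320, -3.121320); octagon support 3.121320 vs apothem 1.5 → ∉ W
#8 (1, -1, -1, 1): internal (2.414214, 1.000000); octagon support 2.414214 vs apothem 1.5 → ∉ W
#9 (-1, 1, 1, -1): internal (-2.414214, -1.000000); octagon support 2.414214 vs apothem 1.5 → ∉ W

6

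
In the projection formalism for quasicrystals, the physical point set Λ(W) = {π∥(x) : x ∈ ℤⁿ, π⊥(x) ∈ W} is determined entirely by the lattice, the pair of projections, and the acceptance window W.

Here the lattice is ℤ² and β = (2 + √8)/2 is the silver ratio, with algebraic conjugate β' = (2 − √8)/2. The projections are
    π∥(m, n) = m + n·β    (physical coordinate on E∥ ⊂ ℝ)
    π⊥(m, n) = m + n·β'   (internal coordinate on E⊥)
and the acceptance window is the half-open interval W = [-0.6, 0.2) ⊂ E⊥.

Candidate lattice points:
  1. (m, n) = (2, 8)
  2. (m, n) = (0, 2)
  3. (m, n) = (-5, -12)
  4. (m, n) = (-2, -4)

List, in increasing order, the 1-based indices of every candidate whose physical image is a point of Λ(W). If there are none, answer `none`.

3, 4

Numerically β ≈ 2.414214 and β' = −1/β ≈ -0.414214.
#1 (2,8): internal coord 2 + (8)·β' = -1.313708; -1.313708 ∉ [-0.6, 0.2) → out
#2 (0,2): internal coord 0 + (2)·β' = -0.828427; -0.828427 ∉ [-0.6, 0.2) → out
#3 (-5,-12): internal coord -5 + (-12)·β' = -0.029437; -0.029437 ∈ [-0.6, 0.2) → IN Λ
#4 (-2,-4): internal coord -2 + (-4)·β' = -0.343146; -0.343146 ∈ [-0.6, 0.2) → IN Λ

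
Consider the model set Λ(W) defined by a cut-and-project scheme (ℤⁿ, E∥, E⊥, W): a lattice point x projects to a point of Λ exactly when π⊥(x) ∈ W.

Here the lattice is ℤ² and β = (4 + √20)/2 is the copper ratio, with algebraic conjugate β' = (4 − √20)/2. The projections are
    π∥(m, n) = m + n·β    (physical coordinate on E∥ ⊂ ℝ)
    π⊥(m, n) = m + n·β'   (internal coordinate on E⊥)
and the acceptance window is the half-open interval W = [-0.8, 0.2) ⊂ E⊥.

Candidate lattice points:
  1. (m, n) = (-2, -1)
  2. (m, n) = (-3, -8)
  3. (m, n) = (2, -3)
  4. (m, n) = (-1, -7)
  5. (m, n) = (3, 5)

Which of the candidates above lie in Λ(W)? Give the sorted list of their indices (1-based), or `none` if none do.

Compute β' = (4−√20)/2 = -0.2361, so π⊥(m,n) = m -0.2361·n.
#1 (-2,-1): internal coord -2 + (-1)·β' = -1.7639; -1.7639 ∉ [-0.8, 0.2) → out
#2 (-3,-8): internal coord -3 + (-8)·β' = -1.1115; -1.1115 ∉ [-0.8, 0.2) → out
#3 (2,-3): internal coord 2 + (-3)·β' = +2.7082; +2.7082 ∉ [-0.8, 0.2) → out
#4 (-1,-7): internal coord -1 + (-7)·β' = +0.6525; +0.6525 ∉ [-0.8, 0.2) → out
#5 (3,5): internal coord 3 + (5)·β' = +1.8197; +1.8197 ∉ [-0.8, 0.2) → out

none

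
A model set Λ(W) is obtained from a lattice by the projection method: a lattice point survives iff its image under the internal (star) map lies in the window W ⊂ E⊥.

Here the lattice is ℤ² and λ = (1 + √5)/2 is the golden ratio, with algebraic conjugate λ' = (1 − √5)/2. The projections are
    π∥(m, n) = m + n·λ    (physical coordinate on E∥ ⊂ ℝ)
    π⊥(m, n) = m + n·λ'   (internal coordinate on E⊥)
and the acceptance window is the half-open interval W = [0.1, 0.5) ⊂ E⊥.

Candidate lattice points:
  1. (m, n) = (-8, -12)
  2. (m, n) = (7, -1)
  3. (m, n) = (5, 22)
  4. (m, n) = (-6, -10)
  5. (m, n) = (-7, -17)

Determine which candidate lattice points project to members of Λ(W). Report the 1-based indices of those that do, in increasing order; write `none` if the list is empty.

Numerically λ ≈ 1.618034 and λ' = −1/λ ≈ -0.618034.
#1 (-8,-12): internal coord -8 + (-12)·λ' = -0.583592; -0.583592 ∉ [0.1, 0.5) → out
#2 (7,-1): internal coord 7 + (-1)·λ' = +7.618034; +7.618034 ∉ [0.1, 0.5) → out
#3 (5,22): internal coord 5 + (22)·λ' = -8.596748; -8.596748 ∉ [0.1, 0.5) → out
#4 (-6,-10): internal coord -6 + (-10)·λ' = +0.180340; +0.180340 ∈ [0.1, 0.5) → IN Λ
#5 (-7,-17): internal coord -7 + (-17)·λ' = +3.506578; +3.506578 ∉ [0.1, 0.5) → out

4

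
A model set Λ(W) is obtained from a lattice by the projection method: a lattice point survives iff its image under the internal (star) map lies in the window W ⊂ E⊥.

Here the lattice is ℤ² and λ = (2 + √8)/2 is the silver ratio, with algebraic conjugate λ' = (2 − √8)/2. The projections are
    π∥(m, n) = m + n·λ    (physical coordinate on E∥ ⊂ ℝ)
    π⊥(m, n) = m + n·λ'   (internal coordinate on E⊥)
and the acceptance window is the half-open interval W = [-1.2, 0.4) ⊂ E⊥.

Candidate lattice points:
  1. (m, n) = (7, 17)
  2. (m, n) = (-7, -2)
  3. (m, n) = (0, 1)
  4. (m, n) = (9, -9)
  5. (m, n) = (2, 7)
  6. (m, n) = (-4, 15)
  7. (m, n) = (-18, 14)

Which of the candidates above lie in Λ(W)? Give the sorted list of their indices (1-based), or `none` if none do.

1, 3, 5

Numerically λ ≈ 2.4142 and λ' = −1/λ ≈ -0.4142.
candidate 1: (m,n)=(7,17) → π∥ = 7+17·λ ≈ 48.0416, π⊥ = 7+17·λ' ≈ -0.0416 ∈ [-1.2, 0.4) ⇒ IN Λ
candidate 2: (m,n)=(-7,-2) → π∥ = -7-2·λ ≈ -11.8284, π⊥ = -7-2·λ' ≈ -6.1716 ∉ [-1.2, 0.4) ⇒ out
candidate 3: (m,n)=(0,1) → π∥ = 0+1·λ ≈ 2.4142, π⊥ = 0+1·λ' ≈ -0.4142 ∈ [-1.2, 0.4) ⇒ IN Λ
candidate 4: (m,n)=(9,-9) → π∥ = 9-9·λ ≈ -12.7279, π⊥ = 9-9·λ' ≈ 12.7279 ∉ [-1.2, 0.4) ⇒ out
candidate 5: (m,n)=(2,7) → π∥ = 2+7·λ ≈ 18.8995, π⊥ = 2+7·λ' ≈ -0.8995 ∈ [-1.2, 0.4) ⇒ IN Λ
candidate 6: (m,n)=(-4,15) → π∥ = -4+15·λ ≈ 32.2132, π⊥ = -4+15·λ' ≈ -10.2132 ∉ [-1.2, 0.4) ⇒ out
candidate 7: (m,n)=(-18,14) → π∥ = -18+14·λ ≈ 15.7990, π⊥ = -18+14·λ' ≈ -23.7990 ∉ [-1.2, 0.4) ⇒ out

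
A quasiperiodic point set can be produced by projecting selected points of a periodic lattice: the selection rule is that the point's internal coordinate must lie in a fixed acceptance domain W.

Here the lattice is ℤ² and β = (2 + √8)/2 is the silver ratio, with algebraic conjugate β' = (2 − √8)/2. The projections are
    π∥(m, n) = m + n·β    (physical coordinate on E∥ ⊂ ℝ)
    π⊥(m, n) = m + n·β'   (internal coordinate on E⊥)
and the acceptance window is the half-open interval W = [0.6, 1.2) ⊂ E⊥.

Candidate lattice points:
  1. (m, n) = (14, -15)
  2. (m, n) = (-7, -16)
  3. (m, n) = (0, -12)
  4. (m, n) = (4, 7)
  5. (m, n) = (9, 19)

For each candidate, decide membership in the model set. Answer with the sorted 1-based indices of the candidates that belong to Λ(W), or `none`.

4, 5

β' = (2−√8)/2 ≈ -0.414214.
candidate 1: (m,n)=(14,-15) → π∥ = 14-15·β ≈ -22.213203, π⊥ = 14-15·β' ≈ 20.213203 ∉ [0.6, 1.2) ⇒ out
candidate 2: (m,n)=(-7,-16) → π∥ = -7-16·β ≈ -45.627417, π⊥ = -7-16·β' ≈ -0.372583 ∉ [0.6, 1.2) ⇒ out
candidate 3: (m,n)=(0,-12) → π∥ = 0-12·β ≈ -28.970563, π⊥ = 0-12·β' ≈ 4.970563 ∉ [0.6, 1.2) ⇒ out
candidate 4: (m,n)=(4,7) → π∥ = 4+7·β ≈ 20.899495, π⊥ = 4+7·β' ≈ 1.100505 ∈ [0.6, 1.2) ⇒ IN Λ
candidate 5: (m,n)=(9,19) → π∥ = 9+19·β ≈ 54.870058, π⊥ = 9+19·β' ≈ 1.129942 ∈ [0.6, 1.2) ⇒ IN Λ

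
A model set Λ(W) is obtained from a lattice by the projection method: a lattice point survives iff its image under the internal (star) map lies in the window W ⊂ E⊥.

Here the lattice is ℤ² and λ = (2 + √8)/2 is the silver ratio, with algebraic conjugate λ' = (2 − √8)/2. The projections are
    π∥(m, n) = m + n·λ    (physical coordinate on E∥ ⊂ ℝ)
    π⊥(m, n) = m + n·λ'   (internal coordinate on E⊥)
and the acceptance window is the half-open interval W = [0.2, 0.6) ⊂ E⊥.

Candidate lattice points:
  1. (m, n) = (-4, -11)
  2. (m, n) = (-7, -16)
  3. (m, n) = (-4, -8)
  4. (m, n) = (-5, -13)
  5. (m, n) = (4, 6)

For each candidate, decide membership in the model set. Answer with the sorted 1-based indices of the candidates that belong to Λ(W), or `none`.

Compute λ' = (2−√8)/2 = -0.4142, so π⊥(m,n) = m -0.4142·n.
candidate 1: (m,n)=(-4,-11) → π∥ = -4-11·λ ≈ -30.5563, π⊥ = -4-11·λ' ≈ 0.5563 ∈ [0.2, 0.6) ⇒ IN Λ
candidate 2: (m,n)=(-7,-16) → π∥ = -7-16·λ ≈ -45.6274, π⊥ = -7-16·λ' ≈ -0.3726 ∉ [0.2, 0.6) ⇒ out
candidate 3: (m,n)=(-4,-8) → π∥ = -4-8·λ ≈ -23.3137, π⊥ = -4-8·λ' ≈ -0.6863 ∉ [0.2, 0.6) ⇒ out
candidate 4: (m,n)=(-5,-13) → π∥ = -5-13·λ ≈ -36.3848, π⊥ = -5-13·λ' ≈ 0.3848 ∈ [0.2, 0.6) ⇒ IN Λ
candidate 5: (m,n)=(4,6) → π∥ = 4+6·λ ≈ 18.4853, π⊥ = 4+6·λ' ≈ 1.5147 ∉ [0.2, 0.6) ⇒ out

1, 4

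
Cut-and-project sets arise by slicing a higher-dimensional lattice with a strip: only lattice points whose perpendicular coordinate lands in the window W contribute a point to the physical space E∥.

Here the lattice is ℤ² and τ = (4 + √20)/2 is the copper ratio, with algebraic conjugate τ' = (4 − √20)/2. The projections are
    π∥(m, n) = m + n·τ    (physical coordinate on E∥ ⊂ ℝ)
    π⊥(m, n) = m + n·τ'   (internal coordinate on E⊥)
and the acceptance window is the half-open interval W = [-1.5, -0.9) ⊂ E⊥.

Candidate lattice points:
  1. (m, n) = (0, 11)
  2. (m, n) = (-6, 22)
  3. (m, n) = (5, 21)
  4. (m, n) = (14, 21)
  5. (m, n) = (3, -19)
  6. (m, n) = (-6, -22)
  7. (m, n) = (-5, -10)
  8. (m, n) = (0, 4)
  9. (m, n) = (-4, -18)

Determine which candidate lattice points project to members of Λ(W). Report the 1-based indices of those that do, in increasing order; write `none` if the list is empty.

8

Compute τ' = (4−√20)/2 = -0.23607, so π⊥(m,n) = m -0.23607·n.
#1 (0,11): internal coord 0 + (11)·τ' = -2.59675; -2.59675 ∉ [-1.5, -0.9) → out
#2 (-6,22): internal coord -6 + (22)·τ' = -11.19350; -11.19350 ∉ [-1.5, -0.9) → out
#3 (5,21): internal coord 5 + (21)·τ' = +0.04257; +0.04257 ∉ [-1.5, -0.9) → out
#4 (14,21): internal coord 14 + (21)·τ' = +9.04257; +9.04257 ∉ [-1.5, -0.9) → out
#5 (3,-19): internal coord 3 + (-19)·τ' = +7.48529; +7.48529 ∉ [-1.5, -0.9) → out
#6 (-6,-22): internal coord -6 + (-22)·τ' = -0.80650; -0.80650 ∉ [-1.5, -0.9) → out
#7 (-5,-10): internal coord -5 + (-10)·τ' = -2.63932; -2.63932 ∉ [-1.5, -0.9) → out
#8 (0,4): internal coord 0 + (4)·τ' = -0.94427; -0.94427 ∈ [-1.5, -0.9) → IN Λ
#9 (-4,-18): internal coord -4 + (-18)·τ' = +0.24922; +0.24922 ∉ [-1.5, -0.9) → out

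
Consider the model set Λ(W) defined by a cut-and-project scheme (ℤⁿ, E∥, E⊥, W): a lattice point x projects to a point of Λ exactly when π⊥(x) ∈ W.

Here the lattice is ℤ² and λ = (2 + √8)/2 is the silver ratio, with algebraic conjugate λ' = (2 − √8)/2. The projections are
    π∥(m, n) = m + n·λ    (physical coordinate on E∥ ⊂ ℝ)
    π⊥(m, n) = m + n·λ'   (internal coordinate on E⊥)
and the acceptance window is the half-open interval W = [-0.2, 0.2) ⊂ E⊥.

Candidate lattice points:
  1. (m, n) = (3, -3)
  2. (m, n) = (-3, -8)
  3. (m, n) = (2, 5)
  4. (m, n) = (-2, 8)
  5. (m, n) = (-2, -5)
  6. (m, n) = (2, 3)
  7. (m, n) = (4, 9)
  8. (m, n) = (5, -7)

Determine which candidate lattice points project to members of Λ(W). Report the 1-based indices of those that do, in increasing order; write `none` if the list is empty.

3, 5

Compute λ' = (2−√8)/2 = -0.41421, so π⊥(m,n) = m -0.41421·n.
candidate 1: (m,n)=(3,-3) → π∥ = 3-3·λ ≈ -4.24264, π⊥ = 3-3·λ' ≈ 4.24264 ∉ [-0.2, 0.2) ⇒ out
candidate 2: (m,n)=(-3,-8) → π∥ = -3-8·λ ≈ -22.31371, π⊥ = -3-8·λ' ≈ 0.31371 ∉ [-0.2, 0.2) ⇒ out
candidate 3: (m,n)=(2,5) → π∥ = 2+5·λ ≈ 14.07107, π⊥ = 2+5·λ' ≈ -0.07107 ∈ [-0.2, 0.2) ⇒ IN Λ
candidate 4: (m,n)=(-2,8) → π∥ = -2+8·λ ≈ 17.31371, π⊥ = -2+8·λ' ≈ -5.31371 ∉ [-0.2, 0.2) ⇒ out
candidate 5: (m,n)=(-2,-5) → π∥ = -2-5·λ ≈ -14.07107, π⊥ = -2-5·λ' ≈ 0.07107 ∈ [-0.2, 0.2) ⇒ IN Λ
candidate 6: (m,n)=(2,3) → π∥ = 2+3·λ ≈ 9.24264, π⊥ = 2+3·λ' ≈ 0.75736 ∉ [-0.2, 0.2) ⇒ out
candidate 7: (m,n)=(4,9) → π∥ = 4+9·λ ≈ 25.72792, π⊥ = 4+9·λ' ≈ 0.27208 ∉ [-0.2, 0.2) ⇒ out
candidate 8: (m,n)=(5,-7) → π∥ = 5-7·λ ≈ -11.89949, π⊥ = 5-7·λ' ≈ 7.89949 ∉ [-0.2, 0.2) ⇒ out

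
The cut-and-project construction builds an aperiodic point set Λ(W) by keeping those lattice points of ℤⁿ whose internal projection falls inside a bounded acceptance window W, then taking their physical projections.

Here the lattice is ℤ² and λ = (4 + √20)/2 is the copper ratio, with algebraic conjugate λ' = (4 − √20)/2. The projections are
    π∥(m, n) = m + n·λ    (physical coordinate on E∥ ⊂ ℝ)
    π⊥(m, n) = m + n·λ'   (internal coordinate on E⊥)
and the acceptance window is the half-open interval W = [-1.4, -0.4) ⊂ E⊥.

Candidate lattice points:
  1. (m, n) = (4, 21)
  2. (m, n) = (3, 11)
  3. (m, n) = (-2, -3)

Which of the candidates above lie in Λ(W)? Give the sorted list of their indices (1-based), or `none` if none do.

1, 3

Compute λ' = (4−√20)/2 = -0.236068, so π⊥(m,n) = m -0.236068·n.
candidate 1: (m,n)=(4,21) → π∥ = 4+21·λ ≈ 92.957428, π⊥ = 4+21·λ' ≈ -0.957428 ∈ [-1.4, -0.4) ⇒ IN Λ
candidate 2: (m,n)=(3,11) → π∥ = 3+11·λ ≈ 49.596748, π⊥ = 3+11·λ' ≈ 0.403252 ∉ [-1.4, -0.4) ⇒ out
candidate 3: (m,n)=(-2,-3) → π∥ = -2-3·λ ≈ -14.708204, π⊥ = -2-3·λ' ≈ -1.291796 ∈ [-1.4, -0.4) ⇒ IN Λ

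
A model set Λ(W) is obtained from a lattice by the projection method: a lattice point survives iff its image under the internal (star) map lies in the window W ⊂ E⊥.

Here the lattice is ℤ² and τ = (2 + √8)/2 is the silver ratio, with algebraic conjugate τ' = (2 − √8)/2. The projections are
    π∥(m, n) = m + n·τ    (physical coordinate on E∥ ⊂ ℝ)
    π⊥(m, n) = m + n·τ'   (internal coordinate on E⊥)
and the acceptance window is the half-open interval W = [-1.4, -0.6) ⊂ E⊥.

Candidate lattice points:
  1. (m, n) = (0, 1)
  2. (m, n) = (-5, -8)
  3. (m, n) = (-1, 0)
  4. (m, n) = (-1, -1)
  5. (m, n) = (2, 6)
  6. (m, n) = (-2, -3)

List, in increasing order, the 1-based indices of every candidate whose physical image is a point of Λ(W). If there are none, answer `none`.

Compute τ' = (2−√8)/2 = -0.41421, so π⊥(m,n) = m -0.41421·n.
#1 (0,1): internal coord 0 + (1)·τ' = -0.41421; -0.41421 ∉ [-1.4, -0.6) → out
#2 (-5,-8): internal coord -5 + (-8)·τ' = -1.68629; -1.68629 ∉ [-1.4, -0.6) → out
#3 (-1,0): internal coord -1 + (0)·τ' = -1.00000; -1.00000 ∈ [-1.4, -0.6) → IN Λ
#4 (-1,-1): internal coord -1 + (-1)·τ' = -0.58579; -0.58579 ∉ [-1.4, -0.6) → out
#5 (2,6): internal coord 2 + (6)·τ' = -0.48528; -0.48528 ∉ [-1.4, -0.6) → out
#6 (-2,-3): internal coord -2 + (-3)·τ' = -0.75736; -0.75736 ∈ [-1.4, -0.6) → IN Λ

3, 6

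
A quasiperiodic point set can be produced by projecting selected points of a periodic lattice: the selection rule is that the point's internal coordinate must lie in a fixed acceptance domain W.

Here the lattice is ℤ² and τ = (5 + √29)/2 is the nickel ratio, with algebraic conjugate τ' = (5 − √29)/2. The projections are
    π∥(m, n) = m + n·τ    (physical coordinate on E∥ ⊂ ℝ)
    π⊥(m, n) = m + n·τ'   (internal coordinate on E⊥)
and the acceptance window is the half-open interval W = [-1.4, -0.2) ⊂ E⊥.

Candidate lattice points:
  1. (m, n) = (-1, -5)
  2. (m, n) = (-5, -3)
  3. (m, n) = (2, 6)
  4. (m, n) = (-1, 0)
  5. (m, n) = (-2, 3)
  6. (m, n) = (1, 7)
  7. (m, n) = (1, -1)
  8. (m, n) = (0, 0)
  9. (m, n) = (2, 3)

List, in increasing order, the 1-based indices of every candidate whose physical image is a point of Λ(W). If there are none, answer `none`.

4, 6

τ' = (5−√29)/2 ≈ -0.19258.
#1 (-1,-5): internal coord -1 + (-5)·τ' = -0.03709; -0.03709 ∉ [-1.4, -0.2) → out
#2 (-5,-3): internal coord -5 + (-3)·τ' = -4.42225; -4.42225 ∉ [-1.4, -0.2) → out
#3 (2,6): internal coord 2 + (6)·τ' = +0.84451; +0.84451 ∉ [-1.4, -0.2) → out
#4 (-1,0): internal coord -1 + (0)·τ' = -1.00000; -1.00000 ∈ [-1.4, -0.2) → IN Λ
#5 (-2,3): internal coord -2 + (3)·τ' = -2.57775; -2.57775 ∉ [-1.4, -0.2) → out
#6 (1,7): internal coord 1 + (7)·τ' = -0.34808; -0.34808 ∈ [-1.4, -0.2) → IN Λ
#7 (1,-1): internal coord 1 + (-1)·τ' = +1.19258; +1.19258 ∉ [-1.4, -0.2) → out
#8 (0,0): internal coord 0 + (0)·τ' = +0.00000; +0.00000 ∉ [-1.4, -0.2) → out
#9 (2,3): internal coord 2 + (3)·τ' = +1.42225; +1.42225 ∉ [-1.4, -0.2) → out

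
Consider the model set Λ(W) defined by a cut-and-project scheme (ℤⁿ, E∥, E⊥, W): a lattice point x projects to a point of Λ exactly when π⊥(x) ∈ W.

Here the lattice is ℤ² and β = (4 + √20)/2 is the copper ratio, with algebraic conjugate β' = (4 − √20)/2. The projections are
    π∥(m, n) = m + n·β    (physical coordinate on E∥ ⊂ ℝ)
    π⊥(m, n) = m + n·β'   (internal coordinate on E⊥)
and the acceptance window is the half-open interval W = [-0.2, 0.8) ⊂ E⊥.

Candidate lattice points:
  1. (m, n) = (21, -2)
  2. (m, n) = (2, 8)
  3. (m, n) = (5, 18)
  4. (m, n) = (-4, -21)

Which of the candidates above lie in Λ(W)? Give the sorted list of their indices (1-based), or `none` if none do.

2, 3

Compute β' = (4−√20)/2 = -0.2361, so π⊥(m,n) = m -0.2361·n.
[1] lift (21,-2): star map gives 21.4721; window check -0.2 ≤ 21.4721 < 0.8 is false → out
[2] lift (2,8): star map gives 0.1115; window check -0.2 ≤ 0.1115 < 0.8 is true → IN Λ
[3] lift (5,18): star map gives 0.7508; window check -0.2 ≤ 0.7508 < 0.8 is true → IN Λ
[4] lift (-4,-21): star map gives 0.9574; window check -0.2 ≤ 0.9574 < 0.8 is false → out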